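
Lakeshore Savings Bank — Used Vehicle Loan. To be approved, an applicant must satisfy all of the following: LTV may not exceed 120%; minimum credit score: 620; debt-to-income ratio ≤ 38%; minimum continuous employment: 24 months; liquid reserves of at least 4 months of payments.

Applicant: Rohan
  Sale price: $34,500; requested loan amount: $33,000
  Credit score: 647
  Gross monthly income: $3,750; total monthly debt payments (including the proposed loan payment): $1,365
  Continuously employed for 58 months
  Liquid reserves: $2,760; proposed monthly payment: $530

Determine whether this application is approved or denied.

Approved

LTV: 33,000 ÷ 34,500 = 95.7%, within 120% cap
Credit score 647 ≥ 620 (meets)
Debt-to-income = 1,365/3,750 = 36.4% — meets 38% limit
Employment 58 ≥ 24 months
Reserves = 2,760/530 = 5.2 months ≥ 4
All criteria satisfied.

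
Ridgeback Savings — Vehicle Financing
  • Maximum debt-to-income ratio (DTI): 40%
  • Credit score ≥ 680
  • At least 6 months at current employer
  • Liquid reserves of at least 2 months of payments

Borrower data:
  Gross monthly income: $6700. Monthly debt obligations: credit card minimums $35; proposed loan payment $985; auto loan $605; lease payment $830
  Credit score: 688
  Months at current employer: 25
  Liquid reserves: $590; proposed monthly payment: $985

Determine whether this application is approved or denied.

Total monthly debts = (35 + 985 + 605 + 830) = 2,455. DTI = 2,455/6,700 = 36.6% ≤ 40%
Credit score 688 ≥ 680 (meets)
Employment 25 ≥ 6 months
Liquid reserves cover 590/985 = 0.6 months — < 2 required
Fails on reserves.

Denied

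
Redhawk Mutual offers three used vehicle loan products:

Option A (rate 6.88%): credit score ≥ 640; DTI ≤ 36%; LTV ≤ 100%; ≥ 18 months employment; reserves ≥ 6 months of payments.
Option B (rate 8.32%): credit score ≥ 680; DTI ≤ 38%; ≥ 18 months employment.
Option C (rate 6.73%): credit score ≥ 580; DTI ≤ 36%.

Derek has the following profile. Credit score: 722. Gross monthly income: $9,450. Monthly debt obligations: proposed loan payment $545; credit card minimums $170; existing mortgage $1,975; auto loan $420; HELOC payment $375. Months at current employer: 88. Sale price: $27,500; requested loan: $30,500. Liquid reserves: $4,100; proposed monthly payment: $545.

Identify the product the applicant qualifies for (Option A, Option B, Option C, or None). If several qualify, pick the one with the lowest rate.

Option B

Total debts = (545 + 170 + 1,975 + 420 + 375) = 3,485; DTI = 3,485/9,450 = 36.9%.
LTV = 30,500/27,500 = 110.9%.
Reserves = 4,100/545 = 7.5 months.
Option A: score 722 ≥ 640; DTI 36.9% > 36%; LTV 110.9% > 100%; employment 88 ≥ 18 mo; reserves 7.5 ≥ 6 mo → does not qualify.
Option B: score 722 ≥ 680; DTI 36.9% ≤ 38%; employment 88 ≥ 18 mo → qualifies.
Option C: score 722 ≥ 580; DTI 36.9% > 36% → does not qualify.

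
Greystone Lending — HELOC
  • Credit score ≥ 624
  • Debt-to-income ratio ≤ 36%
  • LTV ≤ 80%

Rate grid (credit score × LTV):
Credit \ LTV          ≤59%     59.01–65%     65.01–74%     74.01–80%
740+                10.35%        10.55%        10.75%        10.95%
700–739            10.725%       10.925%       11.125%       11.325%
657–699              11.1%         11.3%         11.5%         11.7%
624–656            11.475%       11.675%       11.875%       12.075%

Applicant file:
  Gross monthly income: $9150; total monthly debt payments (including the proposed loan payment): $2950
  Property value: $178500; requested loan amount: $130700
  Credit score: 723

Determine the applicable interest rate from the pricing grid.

Credit score 723 ≥ 624; DTI = 2,950/9,150 = 32.2% ≤ 36%
Loan-to-value = 130,700/178,500 = 73.2% — pass (80% max)
Score 723 is in the 700–739 band; LTV 73.2% is in the 65.01–74% band → 11.125%.

11.125%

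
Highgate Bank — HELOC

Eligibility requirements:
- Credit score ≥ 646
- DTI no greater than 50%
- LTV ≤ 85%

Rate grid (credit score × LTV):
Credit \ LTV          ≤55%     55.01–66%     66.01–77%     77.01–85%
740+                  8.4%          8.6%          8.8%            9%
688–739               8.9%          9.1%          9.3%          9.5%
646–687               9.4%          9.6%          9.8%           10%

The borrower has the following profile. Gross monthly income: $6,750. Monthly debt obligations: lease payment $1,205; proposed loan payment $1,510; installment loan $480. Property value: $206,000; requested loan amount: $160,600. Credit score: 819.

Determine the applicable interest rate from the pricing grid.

Credit score 819 ≥ 646; Total monthly debts = (1,205 + 1,510 + 480) = 3,195. Debt-to-income = 3,195/6,750 = 47.3% — meets 50% limit
LTV: 160,600 ÷ 206,000 = 78%, within 85% cap
Row: 819 falls in 740+. Column: 78% falls in 77.01–85%. Rate = 9%.

9%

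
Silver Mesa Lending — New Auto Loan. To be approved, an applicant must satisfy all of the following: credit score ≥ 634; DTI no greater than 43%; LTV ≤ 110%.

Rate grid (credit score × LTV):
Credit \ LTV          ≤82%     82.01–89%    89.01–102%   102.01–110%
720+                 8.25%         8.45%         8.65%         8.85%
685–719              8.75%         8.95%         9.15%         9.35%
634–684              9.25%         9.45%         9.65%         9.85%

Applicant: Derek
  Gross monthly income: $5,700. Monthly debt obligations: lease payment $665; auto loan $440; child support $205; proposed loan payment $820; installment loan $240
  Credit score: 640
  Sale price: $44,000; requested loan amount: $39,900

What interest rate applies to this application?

9.65%

Credit score 640 ≥ 634; Total monthly debts = (665 + 440 + 205 + 820 + 240) = 2,370. Debt-to-income = 2,370/5,700 = 41.6% — meets 43% limit
LTV = 39,900/44,000 = 90.7% ≤ 110%
Credit 640 → row 634–684; LTV 90.7% → column 89.01–102%. Grid cell → 9.65%.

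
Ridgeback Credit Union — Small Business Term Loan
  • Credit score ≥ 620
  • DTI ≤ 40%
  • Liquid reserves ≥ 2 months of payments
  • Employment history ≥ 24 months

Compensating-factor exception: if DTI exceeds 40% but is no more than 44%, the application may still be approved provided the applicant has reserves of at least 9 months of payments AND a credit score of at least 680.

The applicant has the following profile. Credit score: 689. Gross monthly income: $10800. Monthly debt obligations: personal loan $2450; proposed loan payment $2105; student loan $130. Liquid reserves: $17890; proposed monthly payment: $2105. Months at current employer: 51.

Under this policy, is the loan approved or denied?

Denied

Credit score 689 ≥ 620 (meets base)
Total debts = (2,450 + 2,105 + 130) = 4,685. DTI: 4,685 ÷ 10,800 = 43.4%, over the 40% base limit.
Liquid reserves cover 17,890/2,105 = 8.5 months — ≥ 2 required
Employment 51 ≥ 24 months
DTI 43.4% is within the 40%–44% exception band; checking compensating factors.
Override check — reserves: 8.5 mo (short of 9); score: 689 (ok).
Override conditions not both satisfied; exception does not apply.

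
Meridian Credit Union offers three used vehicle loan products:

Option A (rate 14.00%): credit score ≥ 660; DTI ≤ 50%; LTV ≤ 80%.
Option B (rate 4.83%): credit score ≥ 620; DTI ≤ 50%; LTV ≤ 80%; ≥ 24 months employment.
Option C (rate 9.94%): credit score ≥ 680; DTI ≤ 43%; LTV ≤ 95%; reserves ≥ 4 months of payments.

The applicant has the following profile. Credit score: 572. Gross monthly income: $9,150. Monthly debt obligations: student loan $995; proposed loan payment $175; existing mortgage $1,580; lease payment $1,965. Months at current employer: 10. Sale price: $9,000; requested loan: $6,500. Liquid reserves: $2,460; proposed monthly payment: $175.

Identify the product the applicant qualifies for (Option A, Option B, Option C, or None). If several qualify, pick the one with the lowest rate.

None

Total debts = (995 + 175 + 1,580 + 1,965) = 4,715; DTI = 4,715/9,150 = 51.5%.
LTV = 6,500/9,000 = 72.2%.
Reserves = 2,460/175 = 14.1 months.
Option A: score 572 < 660; DTI 51.5% > 50%; LTV 72.2% ≤ 80% → does not qualify.
Option B: score 572 < 620; DTI 51.5% > 50%; LTV 72.2% ≤ 80%; employment 10 < 24 mo → does not qualify.
Option C: score 572 < 680; DTI 51.5% > 43%; LTV 72.2% ≤ 95%; reserves 14.1 ≥ 4 mo → does not qualify.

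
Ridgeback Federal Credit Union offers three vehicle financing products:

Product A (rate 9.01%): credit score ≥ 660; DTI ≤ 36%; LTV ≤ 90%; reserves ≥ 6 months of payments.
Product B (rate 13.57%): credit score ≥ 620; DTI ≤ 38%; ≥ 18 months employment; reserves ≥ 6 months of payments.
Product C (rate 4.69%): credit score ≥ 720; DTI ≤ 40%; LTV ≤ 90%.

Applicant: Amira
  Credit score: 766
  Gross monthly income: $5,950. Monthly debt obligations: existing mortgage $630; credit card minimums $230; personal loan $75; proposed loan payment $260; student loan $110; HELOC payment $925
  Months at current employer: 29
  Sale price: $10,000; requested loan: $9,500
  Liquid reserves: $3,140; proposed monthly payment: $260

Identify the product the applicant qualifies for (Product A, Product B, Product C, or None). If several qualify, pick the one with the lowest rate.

Total debts = (630 + 230 + 75 + 260 + 110 + 925) = 2,230; DTI = 2,230/5,950 = 37.5%.
LTV = 9,500/10,000 = 95%.
Reserves = 3,140/260 = 12.1 months.
Product A: score 766 ≥ 660; DTI 37.5% > 36%; LTV 95% > 90%; reserves 12.1 ≥ 6 mo → does not qualify.
Product B: score 766 ≥ 620; DTI 37.5% ≤ 38%; employment 29 ≥ 18 mo; reserves 12.1 ≥ 6 mo → qualifies.
Product C: score 766 ≥ 720; DTI 37.5% ≤ 40%; LTV 95% > 90% → does not qualify.

Product B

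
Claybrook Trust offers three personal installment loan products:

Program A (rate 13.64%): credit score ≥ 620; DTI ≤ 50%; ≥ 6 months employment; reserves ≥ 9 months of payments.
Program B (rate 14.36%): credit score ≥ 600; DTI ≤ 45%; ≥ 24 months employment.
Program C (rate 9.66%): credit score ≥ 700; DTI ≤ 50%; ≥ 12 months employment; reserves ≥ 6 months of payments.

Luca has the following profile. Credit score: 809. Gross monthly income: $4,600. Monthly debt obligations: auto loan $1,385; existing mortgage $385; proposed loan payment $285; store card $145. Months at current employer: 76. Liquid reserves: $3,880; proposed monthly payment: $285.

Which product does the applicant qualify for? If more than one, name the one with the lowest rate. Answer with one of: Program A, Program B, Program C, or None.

Total debts = (1,385 + 385 + 285 + 145) = 2,200; DTI = 2,200/4,600 = 47.8%.
Reserves = 3,880/285 = 13.6 months.
Program A: score 809 ≥ 620; DTI 47.8% ≤ 50%; employment 76 ≥ 6 mo; reserves 13.6 ≥ 9 mo → qualifies.
Program B: score 809 ≥ 600; DTI 47.8% > 45%; employment 76 ≥ 24 mo → does not qualify.
Program C: score 809 ≥ 700; DTI 47.8% ≤ 50%; employment 76 ≥ 12 mo; reserves 13.6 ≥ 6 mo → qualifies.
Qualifying: Program A, Program C. Lowest rate is 9.66% → Program C.

Program C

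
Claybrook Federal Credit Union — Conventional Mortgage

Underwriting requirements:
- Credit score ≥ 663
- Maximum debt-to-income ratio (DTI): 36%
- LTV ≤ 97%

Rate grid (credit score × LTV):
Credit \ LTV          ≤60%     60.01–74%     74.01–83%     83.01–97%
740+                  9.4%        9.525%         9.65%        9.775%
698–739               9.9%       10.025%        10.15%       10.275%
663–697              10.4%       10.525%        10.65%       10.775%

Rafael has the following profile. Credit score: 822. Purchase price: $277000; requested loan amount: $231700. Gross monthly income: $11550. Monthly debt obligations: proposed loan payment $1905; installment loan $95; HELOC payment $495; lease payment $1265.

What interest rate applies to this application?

9.775%

Credit score 822 ≥ 663; Total monthly debts = (1,905 + 95 + 495 + 1,265) = 3,760. DTI = 3,760/11,550 = 32.6% ≤ 36%
LTV: 231,700 ÷ 277,000 = 83.6%, within 97% cap
Score 822 is in the 740+ band; LTV 83.6% is in the 83.01–97% band → 9.775%.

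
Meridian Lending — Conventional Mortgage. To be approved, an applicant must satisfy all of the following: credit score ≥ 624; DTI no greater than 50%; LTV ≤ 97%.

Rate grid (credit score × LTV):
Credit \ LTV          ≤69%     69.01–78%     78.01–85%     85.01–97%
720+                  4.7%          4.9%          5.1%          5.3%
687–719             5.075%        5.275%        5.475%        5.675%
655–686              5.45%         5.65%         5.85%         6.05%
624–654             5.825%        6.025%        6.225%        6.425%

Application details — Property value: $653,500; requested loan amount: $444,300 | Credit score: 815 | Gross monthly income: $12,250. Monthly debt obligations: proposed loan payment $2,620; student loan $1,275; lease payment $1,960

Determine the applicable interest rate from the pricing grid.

4.7%

Credit score 815 ≥ 624; Total monthly debts = (2,620 + 1,275 + 1,960) = 5,855. Debt-to-income = 5,855/12,250 = 47.8% — meets 50% limit
LTV = 444,300/653,500 = 68% ≤ 97%
Credit 815 → row 720+; LTV 68% → column ≤69%. Grid cell → 4.7%.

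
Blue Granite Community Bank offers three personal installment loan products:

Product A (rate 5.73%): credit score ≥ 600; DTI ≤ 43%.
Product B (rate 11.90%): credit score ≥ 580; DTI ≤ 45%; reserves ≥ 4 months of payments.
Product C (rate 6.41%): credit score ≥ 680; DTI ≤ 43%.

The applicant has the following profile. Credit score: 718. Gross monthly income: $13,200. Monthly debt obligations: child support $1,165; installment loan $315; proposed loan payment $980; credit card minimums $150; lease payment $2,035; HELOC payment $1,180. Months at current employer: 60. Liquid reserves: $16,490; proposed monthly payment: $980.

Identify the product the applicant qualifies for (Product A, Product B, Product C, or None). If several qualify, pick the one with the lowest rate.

Total debts = (1,165 + 315 + 980 + 150 + 2,035 + 1,180) = 5,825; DTI = 5,825/13,200 = 44.1%.
Reserves = 16,490/980 = 16.8 months.
Product A: score 718 ≥ 600; DTI 44.1% > 43% → does not qualify.
Product B: score 718 ≥ 580; DTI 44.1% ≤ 45%; reserves 16.8 ≥ 4 mo → qualifies.
Product C: score 718 ≥ 680; DTI 44.1% > 43% → does not qualify.

Product B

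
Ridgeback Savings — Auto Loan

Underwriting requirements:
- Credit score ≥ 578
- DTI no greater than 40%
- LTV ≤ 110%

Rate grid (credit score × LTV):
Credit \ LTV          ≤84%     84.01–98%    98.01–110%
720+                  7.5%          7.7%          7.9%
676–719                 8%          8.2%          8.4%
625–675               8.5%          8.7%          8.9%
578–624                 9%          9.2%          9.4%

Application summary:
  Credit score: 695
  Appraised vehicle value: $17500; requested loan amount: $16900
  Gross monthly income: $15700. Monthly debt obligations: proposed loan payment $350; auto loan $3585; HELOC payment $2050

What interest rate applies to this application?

8.2%

Credit score 695 ≥ 578; Total monthly debts = (350 + 3,585 + 2,050) = 5,985. DTI = 5,985/15,700 = 38.1% ≤ 40%
Loan-to-value = 16,900/17,500 = 96.6% — pass (110% max)
Score 695 is in the 676–719 band; LTV 96.6% is in the 84.01–98% band → 8.2%.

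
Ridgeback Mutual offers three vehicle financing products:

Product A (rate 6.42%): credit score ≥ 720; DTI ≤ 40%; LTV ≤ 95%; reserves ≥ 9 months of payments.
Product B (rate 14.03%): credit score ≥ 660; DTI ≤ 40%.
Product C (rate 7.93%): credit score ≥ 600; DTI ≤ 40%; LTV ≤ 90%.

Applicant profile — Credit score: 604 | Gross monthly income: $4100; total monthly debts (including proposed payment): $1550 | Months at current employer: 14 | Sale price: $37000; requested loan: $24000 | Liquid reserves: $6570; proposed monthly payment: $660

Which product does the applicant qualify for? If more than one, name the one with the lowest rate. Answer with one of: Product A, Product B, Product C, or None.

DTI = 1,550/4,100 = 37.8%.
LTV = 24,000/37,000 = 64.9%.
Reserves = 6,570/660 = 10.0 months.
Product A: score 604 < 720; DTI 37.8% ≤ 40%; LTV 64.9% ≤ 95%; reserves 10.0 ≥ 9 mo → does not qualify.
Product B: score 604 < 660; DTI 37.8% ≤ 40% → does not qualify.
Product C: score 604 ≥ 600; DTI 37.8% ≤ 40%; LTV 64.9% ≤ 90% → qualifies.

Product C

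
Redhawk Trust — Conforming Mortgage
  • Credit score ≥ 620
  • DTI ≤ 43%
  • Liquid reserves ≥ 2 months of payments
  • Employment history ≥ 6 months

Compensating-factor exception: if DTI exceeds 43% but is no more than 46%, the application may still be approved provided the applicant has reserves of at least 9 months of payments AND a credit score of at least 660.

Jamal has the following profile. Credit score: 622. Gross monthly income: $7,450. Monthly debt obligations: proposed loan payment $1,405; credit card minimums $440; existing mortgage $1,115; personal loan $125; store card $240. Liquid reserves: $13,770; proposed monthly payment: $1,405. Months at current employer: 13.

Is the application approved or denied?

Credit score 622 ≥ 620 (meets base)
Total debts = (1,405 + 440 + 1,115 + 125 + 240) = 3,325. DTI: 3,325 ÷ 7,450 = 44.6%, over the 43% base limit.
Liquid reserves cover 13,770/1,405 = 9.8 months — ≥ 2 required
Employment 13 ≥ 6 months
DTI 44.6% is within the 43%–46% exception band; checking compensating factors.
Override check — reserves: 9.8 mo (ok); score: 622 (below 660).
Compensating-factor requirement not fully met.

Denied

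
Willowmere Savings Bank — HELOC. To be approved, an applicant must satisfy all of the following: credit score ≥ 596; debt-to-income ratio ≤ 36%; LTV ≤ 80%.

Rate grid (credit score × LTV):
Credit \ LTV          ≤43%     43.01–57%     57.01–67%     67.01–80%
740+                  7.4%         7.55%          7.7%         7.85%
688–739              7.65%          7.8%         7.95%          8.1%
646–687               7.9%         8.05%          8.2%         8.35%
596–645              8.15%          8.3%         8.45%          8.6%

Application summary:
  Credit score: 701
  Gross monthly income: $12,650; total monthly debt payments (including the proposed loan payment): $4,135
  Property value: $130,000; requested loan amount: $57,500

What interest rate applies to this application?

Credit score 701 ≥ 596; Debt-to-income = 4,135/12,650 = 32.7% — meets 36% limit
LTV: 57,500 ÷ 130,000 = 44.2%, within 80% cap
Score 701 is in the 688–739 band; LTV 44.2% is in the 43.01–57% band → 7.8%.

7.8%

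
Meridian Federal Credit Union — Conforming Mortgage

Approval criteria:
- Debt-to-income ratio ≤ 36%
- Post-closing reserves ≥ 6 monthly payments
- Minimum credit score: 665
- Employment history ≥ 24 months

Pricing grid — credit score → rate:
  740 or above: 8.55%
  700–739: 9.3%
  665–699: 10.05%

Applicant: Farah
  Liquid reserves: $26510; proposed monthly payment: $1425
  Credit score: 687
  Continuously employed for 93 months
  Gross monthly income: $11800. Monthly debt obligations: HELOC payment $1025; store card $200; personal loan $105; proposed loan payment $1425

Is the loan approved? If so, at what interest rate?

Approved at 10.05%

Credit score 687 ≥ 665 (meets minimum)
Employment 93 ≥ 24 months
Liquid reserves cover 26,510/1,425 = 18.6 months — ≥ 6 required
Total monthly debts = (1,025 + 200 + 105 + 1,425) = 2,755. DTI = 2,755/11,800 = 23.3% ≤ 36%
All requirements met. Score 687 falls in the 665–699 tier → 10.05%.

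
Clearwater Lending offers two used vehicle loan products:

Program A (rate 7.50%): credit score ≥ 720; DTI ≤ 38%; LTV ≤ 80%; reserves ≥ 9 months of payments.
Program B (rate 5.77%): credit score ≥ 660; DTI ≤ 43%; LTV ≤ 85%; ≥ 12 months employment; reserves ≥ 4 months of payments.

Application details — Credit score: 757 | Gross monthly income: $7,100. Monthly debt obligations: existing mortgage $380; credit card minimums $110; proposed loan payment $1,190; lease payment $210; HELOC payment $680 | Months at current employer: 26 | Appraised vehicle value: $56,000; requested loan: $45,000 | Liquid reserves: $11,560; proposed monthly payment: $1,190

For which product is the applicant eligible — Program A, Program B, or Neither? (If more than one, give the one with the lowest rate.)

Program B

Total debts = (380 + 110 + 1,190 + 210 + 680) = 2,570; DTI = 2,570/7,100 = 36.2%.
LTV = 45,000/56,000 = 80.4%.
Reserves = 11,560/1,190 = 9.7 months.
Program A: score 757 ≥ 720; DTI 36.2% ≤ 38%; LTV 80.4% > 80%; reserves 9.7 ≥ 9 mo → does not qualify.
Program B: score 757 ≥ 660; DTI 36.2% ≤ 43%; LTV 80.4% ≤ 85%; employment 26 ≥ 12 mo; reserves 9.7 ≥ 4 mo → qualifies.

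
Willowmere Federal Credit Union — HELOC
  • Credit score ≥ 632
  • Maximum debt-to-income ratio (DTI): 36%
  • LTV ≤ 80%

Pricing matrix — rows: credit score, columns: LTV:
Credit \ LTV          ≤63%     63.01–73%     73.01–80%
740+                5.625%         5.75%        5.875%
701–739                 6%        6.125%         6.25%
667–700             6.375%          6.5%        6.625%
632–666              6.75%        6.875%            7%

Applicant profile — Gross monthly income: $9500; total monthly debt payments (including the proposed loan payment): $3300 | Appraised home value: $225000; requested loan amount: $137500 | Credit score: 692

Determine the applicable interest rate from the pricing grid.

6.375%

Credit score 692 ≥ 632; DTI: 3,300 ÷ 9,500 = 34.7%, within the 36% cap
LTV = 137,500/225,000 = 61.1% ≤ 80%
Row: 692 falls in 667–700. Column: 61.1% falls in ≤63%. Rate = 6.375%.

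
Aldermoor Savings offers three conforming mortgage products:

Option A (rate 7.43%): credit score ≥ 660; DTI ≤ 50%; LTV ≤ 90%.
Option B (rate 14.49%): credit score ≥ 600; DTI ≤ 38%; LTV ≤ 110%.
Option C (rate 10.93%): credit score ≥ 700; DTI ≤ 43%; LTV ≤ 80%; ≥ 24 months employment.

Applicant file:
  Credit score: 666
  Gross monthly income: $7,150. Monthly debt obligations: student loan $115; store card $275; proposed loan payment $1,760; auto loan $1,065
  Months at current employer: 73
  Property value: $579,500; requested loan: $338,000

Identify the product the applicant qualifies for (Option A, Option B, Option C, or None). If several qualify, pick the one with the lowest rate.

Option A

Total debts = (115 + 275 + 1,760 + 1,065) = 3,215; DTI = 3,215/7,150 = 45%.
LTV = 338,000/579,500 = 58.3%.
Option A: score 666 ≥ 660; DTI 45% ≤ 50%; LTV 58.3% ≤ 90% → qualifies.
Option B: score 666 ≥ 600; DTI 45% > 38%; LTV 58.3% ≤ 110% → does not qualify.
Option C: score 666 < 700; DTI 45% > 43%; LTV 58.3% ≤ 80%; employment 73 ≥ 24 mo → does not qualify.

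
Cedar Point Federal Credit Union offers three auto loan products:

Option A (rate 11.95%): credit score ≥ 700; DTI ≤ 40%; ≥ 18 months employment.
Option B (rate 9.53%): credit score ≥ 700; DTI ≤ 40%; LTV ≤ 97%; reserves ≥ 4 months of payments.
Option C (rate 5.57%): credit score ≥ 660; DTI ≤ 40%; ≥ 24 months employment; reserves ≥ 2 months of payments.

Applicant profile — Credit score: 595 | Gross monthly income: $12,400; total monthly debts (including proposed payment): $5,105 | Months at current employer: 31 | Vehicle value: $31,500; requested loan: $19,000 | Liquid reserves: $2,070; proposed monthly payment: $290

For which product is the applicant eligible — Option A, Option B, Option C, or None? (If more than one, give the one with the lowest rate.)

None

DTI = 5,105/12,400 = 41.2%.
LTV = 19,000/31,500 = 60.3%.
Reserves = 2,070/290 = 7.1 months.
Option A: score 595 < 700; DTI 41.2% > 40%; employment 31 ≥ 18 mo → does not qualify.
Option B: score 595 < 700; DTI 41.2% > 40%; LTV 60.3% ≤ 97%; reserves 7.1 ≥ 4 mo → does not qualify.
Option C: score 595 < 660; DTI 41.2% > 40%; employment 31 ≥ 24 mo; reserves 7.1 ≥ 2 mo → does not qualify.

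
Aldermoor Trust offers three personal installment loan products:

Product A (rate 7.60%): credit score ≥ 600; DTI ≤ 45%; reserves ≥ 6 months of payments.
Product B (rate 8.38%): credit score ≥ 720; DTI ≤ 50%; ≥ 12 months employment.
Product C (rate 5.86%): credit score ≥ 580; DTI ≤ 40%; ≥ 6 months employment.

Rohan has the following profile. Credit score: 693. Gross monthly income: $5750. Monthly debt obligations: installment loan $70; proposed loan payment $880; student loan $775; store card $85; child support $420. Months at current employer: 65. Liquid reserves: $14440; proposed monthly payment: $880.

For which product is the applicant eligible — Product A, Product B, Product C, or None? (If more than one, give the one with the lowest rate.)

Product C

Total debts = (70 + 880 + 775 + 85 + 420) = 2,230; DTI = 2,230/5,750 = 38.8%.
Reserves = 14,440/880 = 16.4 months.
Product A: score 693 ≥ 600; DTI 38.8% ≤ 45%; reserves 16.4 ≥ 6 mo → qualifies.
Product B: score 693 < 720; DTI 38.8% ≤ 50%; employment 65 ≥ 12 mo → does not qualify.
Product C: score 693 ≥ 580; DTI 38.8% ≤ 40%; employment 65 ≥ 6 mo → qualifies.
Qualifying: Product A, Product C. Lowest rate is 5.86% → Product C.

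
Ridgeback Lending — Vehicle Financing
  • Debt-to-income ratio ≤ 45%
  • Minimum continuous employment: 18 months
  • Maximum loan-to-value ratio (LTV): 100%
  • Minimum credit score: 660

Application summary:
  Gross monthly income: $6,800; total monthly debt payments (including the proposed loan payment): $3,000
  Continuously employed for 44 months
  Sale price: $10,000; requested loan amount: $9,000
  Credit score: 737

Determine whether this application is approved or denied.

DTI: 3,000 ÷ 6,800 = 44.1%, within the 45% cap
Employment 44 ≥ 18 months
LTV: 9,000 ÷ 10,000 = 90%, within 100% cap
Credit score 737 ≥ 660 (meets)
All criteria satisfied.

Approved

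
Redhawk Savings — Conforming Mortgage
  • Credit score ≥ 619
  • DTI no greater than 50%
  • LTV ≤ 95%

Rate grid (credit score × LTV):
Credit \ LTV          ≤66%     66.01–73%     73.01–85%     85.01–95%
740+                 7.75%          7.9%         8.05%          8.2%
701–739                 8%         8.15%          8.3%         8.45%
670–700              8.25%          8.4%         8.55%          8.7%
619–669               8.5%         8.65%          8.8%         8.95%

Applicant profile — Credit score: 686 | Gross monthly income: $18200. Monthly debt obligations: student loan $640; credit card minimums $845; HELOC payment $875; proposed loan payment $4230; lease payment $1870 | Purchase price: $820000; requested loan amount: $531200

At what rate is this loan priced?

8.25%

Credit score 686 ≥ 619; Total monthly debts = (640 + 845 + 875 + 4,230 + 1,870) = 8,460. DTI: 8,460 ÷ 18,200 = 46.5%, within the 50% cap
LTV: 531,200 ÷ 820,000 = 64.8%, within 95% cap
Credit 686 → row 670–700; LTV 64.8% → column ≤66%. Grid cell → 8.25%.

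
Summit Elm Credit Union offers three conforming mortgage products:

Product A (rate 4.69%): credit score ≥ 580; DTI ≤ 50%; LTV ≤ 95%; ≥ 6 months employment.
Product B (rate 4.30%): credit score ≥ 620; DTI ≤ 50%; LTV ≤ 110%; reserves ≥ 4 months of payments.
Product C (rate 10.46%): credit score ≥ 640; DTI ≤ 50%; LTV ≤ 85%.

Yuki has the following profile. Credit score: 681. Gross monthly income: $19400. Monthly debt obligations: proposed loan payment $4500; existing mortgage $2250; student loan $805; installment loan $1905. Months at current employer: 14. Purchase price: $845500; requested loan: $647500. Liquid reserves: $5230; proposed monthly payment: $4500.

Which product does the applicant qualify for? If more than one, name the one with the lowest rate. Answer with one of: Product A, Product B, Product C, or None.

Total debts = (4,500 + 2,250 + 805 + 1,905) = 9,460; DTI = 9,460/19,400 = 48.8%.
LTV = 647,500/845,500 = 76.6%.
Reserves = 5,230/4,500 = 1.2 months.
Product A: score 681 ≥ 580; DTI 48.8% ≤ 50%; LTV 76.6% ≤ 95%; employment 14 ≥ 6 mo → qualifies.
Product B: score 681 ≥ 620; DTI 48.8% ≤ 50%; LTV 76.6% ≤ 110%; reserves 1.2 < 4 mo → does not qualify.
Product C: score 681 ≥ 640; DTI 48.8% ≤ 50%; LTV 76.6% ≤ 85% → qualifies.
Qualifying: Product A, Product C. Lowest rate is 4.69% → Product A.

Product A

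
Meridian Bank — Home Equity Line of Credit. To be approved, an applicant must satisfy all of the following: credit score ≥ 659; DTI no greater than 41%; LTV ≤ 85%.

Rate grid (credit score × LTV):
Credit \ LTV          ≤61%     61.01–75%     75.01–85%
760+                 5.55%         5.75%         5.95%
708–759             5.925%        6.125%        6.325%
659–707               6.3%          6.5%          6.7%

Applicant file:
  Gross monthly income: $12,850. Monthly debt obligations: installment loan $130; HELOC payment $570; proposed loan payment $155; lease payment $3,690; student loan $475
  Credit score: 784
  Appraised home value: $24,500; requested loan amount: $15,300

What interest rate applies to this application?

5.75%

Credit score 784 ≥ 659; Total monthly debts = (130 + 570 + 155 + 3,690 + 475) = 5,020. Debt-to-income = 5,020/12,850 = 39.1% — meets 41% limit
LTV: 15,300 ÷ 24,500 = 62.4%, within 85% cap
Row: 784 falls in 760+. Column: 62.4% falls in 61.01–75%. Rate = 5.75%.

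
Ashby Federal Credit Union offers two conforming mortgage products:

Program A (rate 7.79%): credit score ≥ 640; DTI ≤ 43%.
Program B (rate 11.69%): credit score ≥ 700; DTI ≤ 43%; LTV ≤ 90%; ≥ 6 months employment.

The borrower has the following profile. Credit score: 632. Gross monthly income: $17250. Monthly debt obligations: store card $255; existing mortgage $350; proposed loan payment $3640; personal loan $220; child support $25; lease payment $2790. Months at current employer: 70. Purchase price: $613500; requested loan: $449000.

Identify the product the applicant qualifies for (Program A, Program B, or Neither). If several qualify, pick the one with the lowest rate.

Neither

Total debts = (255 + 350 + 3,640 + 220 + 25 + 2,790) = 7,280; DTI = 7,280/17,250 = 42.2%.
LTV = 449,000/613,500 = 73.2%.
Program A: score 632 < 640; DTI 42.2% ≤ 43% → does not qualify.
Program B: score 632 < 700; DTI 42.2% ≤ 43%; LTV 73.2% ≤ 90%; employment 70 ≥ 6 mo → does not qualify.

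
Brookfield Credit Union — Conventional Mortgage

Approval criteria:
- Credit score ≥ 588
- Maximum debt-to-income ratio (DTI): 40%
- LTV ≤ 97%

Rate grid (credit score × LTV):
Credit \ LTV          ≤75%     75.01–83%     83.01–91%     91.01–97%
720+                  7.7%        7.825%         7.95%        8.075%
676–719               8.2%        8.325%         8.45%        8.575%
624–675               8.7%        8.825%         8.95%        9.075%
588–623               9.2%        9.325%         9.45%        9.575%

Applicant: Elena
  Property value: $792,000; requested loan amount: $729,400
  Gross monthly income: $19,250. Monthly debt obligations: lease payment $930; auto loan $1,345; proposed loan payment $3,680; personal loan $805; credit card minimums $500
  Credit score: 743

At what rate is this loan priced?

8.075%

Credit score 743 ≥ 588; Total monthly debts = (930 + 1,345 + 3,680 + 805 + 500) = 7,260. DTI = 7,260/19,250 = 37.7% ≤ 40%
LTV: 729,400 ÷ 792,000 = 92.1%, within 97% cap
Score 743 is in the 720+ band; LTV 92.1% is in the 91.01–97% band → 8.075%.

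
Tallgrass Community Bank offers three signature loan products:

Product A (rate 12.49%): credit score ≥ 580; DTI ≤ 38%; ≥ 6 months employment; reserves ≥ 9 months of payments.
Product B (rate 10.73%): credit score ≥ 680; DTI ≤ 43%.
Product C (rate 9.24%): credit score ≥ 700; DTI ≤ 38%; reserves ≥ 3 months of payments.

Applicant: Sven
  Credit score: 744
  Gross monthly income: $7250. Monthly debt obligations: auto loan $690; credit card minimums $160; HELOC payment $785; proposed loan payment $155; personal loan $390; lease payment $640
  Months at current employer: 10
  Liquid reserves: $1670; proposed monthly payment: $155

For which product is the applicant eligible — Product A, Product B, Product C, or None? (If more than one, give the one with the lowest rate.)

Product B

Total debts = (690 + 160 + 785 + 155 + 390 + 640) = 2,820; DTI = 2,820/7,250 = 38.9%.
Reserves = 1,670/155 = 10.8 months.
Product A: score 744 ≥ 580; DTI 38.9% > 38%; employment 10 ≥ 6 mo; reserves 10.8 ≥ 9 mo → does not qualify.
Product B: score 744 ≥ 680; DTI 38.9% ≤ 43% → qualifies.
Product C: score 744 ≥ 700; DTI 38.9% > 38%; reserves 10.8 ≥ 3 mo → does not qualify.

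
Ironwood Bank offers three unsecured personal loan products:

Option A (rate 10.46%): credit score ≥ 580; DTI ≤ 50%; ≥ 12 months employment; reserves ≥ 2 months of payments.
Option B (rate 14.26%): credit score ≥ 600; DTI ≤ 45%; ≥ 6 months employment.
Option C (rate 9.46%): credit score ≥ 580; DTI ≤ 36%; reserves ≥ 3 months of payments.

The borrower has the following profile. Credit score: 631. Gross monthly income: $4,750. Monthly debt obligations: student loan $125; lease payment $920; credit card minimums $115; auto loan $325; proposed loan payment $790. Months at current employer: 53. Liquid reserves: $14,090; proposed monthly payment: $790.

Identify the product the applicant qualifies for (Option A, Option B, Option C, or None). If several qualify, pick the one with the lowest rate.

Total debts = (125 + 920 + 115 + 325 + 790) = 2,275; DTI = 2,275/4,750 = 47.9%.
Reserves = 14,090/790 = 17.8 months.
Option A: score 631 ≥ 580; DTI 47.9% ≤ 50%; employment 53 ≥ 12 mo; reserves 17.8 ≥ 2 mo → qualifies.
Option B: score 631 ≥ 600; DTI 47.9% > 45%; employment 53 ≥ 6 mo → does not qualify.
Option C: score 631 ≥ 580; DTI 47.9% > 36%; reserves 17.8 ≥ 3 mo → does not qualify.

Option A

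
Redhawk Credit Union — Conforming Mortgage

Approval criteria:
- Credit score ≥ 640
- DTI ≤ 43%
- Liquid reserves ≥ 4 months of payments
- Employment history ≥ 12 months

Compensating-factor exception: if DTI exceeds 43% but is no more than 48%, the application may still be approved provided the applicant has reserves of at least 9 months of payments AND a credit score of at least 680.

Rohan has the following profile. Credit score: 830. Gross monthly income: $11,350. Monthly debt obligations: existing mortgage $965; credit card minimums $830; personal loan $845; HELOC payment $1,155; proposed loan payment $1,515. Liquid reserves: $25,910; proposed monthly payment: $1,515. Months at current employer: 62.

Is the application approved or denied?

Approved

Credit score 830 ≥ 640 (meets base)
Total debts = (965 + 830 + 845 + 1,155 + 1,515) = 5,310. DTI: 5,310 ÷ 11,350 = 46.8%, over the 43% base limit.
Reserves = 25,910/1,515 = 17.1 months ≥ 4
Employment 62 ≥ 12 months
46.8% falls in the override range (43%–48%), so the compensating-factor test applies.
Reserves 17.1 ≥ 9 months; credit score 830 ≥ 680.
Both override conditions satisfied; DTI exception granted.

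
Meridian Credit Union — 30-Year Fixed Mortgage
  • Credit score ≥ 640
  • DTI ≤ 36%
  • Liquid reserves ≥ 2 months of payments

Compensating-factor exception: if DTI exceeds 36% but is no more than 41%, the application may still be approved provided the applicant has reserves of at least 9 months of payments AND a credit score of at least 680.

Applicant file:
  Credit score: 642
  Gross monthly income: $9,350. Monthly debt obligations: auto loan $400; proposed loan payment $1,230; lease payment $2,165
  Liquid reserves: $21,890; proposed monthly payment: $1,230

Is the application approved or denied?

Credit score 642 ≥ 640 (meets base)
Total debts = (400 + 1,230 + 2,165) = 3,795. DTI = 3,795/9,350 = 40.6% > 36% — standard DTI limit exceeded.
Liquid reserves cover 21,890/1,230 = 17.8 months — ≥ 2 required
DTI 40.6% is within the 36%–41% exception band; checking compensating factors.
Reserves 17.8 ≥ 9 months; credit score 642 < 680.
Compensating-factor requirement not fully met.

Denied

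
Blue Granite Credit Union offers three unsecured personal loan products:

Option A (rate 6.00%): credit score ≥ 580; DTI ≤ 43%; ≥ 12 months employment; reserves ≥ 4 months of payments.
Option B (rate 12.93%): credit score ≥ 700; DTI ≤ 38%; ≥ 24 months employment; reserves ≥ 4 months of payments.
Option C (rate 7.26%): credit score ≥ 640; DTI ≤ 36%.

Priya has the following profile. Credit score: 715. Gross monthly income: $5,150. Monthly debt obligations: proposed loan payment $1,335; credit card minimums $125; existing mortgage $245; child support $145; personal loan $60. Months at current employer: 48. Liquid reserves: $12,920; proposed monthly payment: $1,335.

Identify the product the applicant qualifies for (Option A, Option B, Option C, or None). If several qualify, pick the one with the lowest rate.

Option A

Total debts = (1,335 + 125 + 245 + 145 + 60) = 1,910; DTI = 1,910/5,150 = 37.1%.
Reserves = 12,920/1,335 = 9.7 months.
Option A: score 715 ≥ 580; DTI 37.1% ≤ 43%; employment 48 ≥ 12 mo; reserves 9.7 ≥ 4 mo → qualifies.
Option B: score 715 ≥ 700; DTI 37.1% ≤ 38%; employment 48 ≥ 24 mo; reserves 9.7 ≥ 4 mo → qualifies.
Option C: score 715 ≥ 640; DTI 37.1% > 36% → does not qualify.
Qualifying: Option A, Option B. Lowest rate is 6.00% → Option A.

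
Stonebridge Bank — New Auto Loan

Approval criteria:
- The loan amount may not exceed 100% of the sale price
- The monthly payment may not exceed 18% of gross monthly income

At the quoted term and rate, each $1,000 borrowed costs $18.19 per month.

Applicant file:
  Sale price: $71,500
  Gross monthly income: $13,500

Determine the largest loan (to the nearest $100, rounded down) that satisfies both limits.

$71,500

Payment cap: 18% × $13,500 = $2,430/month.
At $18.19 per $1,000, that supports 2,430/18.19 × 1,000 ≈ $133,589 → $133,500.
LTV cap: 100% × $71,500 = $71,500 → $71,500.
Binding constraint: loan-to-value.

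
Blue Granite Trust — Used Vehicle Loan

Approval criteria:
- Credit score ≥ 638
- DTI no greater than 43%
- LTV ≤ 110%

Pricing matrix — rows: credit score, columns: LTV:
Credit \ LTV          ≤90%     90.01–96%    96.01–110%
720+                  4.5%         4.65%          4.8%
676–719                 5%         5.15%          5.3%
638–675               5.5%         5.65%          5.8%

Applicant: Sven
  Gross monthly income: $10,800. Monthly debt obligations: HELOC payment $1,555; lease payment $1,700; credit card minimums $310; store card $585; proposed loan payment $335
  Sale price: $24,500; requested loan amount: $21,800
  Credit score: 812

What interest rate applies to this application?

4.5%

Credit score 812 ≥ 638; Total monthly debts = (1,555 + 1,700 + 310 + 585 + 335) = 4,485. DTI = 4,485/10,800 = 41.5% ≤ 43%
LTV: 21,800 ÷ 24,500 = 89%, within 110% cap
Row: 812 falls in 720+. Column: 89% falls in ≤90%. Rate = 4.5%.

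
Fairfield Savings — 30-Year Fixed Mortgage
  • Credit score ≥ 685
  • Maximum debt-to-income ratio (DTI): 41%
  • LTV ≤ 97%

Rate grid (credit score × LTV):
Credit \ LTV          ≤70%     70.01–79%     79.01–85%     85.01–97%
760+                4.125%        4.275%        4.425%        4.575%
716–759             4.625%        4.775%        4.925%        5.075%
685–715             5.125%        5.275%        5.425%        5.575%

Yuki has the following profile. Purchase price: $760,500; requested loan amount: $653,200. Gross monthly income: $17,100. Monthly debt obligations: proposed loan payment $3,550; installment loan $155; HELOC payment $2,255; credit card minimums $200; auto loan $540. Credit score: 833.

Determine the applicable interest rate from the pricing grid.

Credit score 833 ≥ 685; Total monthly debts = (3,550 + 155 + 2,255 + 200 + 540) = 6,700. DTI: 6,700 ÷ 17,100 = 39.2%, within the 41% cap
LTV: 653,200 ÷ 760,500 = 85.9%, within 97% cap
Credit 833 → row 760+; LTV 85.9% → column 85.01–97%. Grid cell → 4.575%.

4.575%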